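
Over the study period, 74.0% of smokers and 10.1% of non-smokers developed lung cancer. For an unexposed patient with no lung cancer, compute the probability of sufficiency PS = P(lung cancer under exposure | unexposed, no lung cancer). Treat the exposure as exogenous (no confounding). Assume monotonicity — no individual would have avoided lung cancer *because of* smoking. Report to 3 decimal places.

PS ≈ 0.711

p₁ = 0.74, p₀ = 0.101.
Under exogeneity and monotonicity, PS = (p₁ − p₀) / (1 − p₀).
PS = (0.74 − 0.101) / (1 − 0.101) = 0.639 / 0.899 ≈ 0.7108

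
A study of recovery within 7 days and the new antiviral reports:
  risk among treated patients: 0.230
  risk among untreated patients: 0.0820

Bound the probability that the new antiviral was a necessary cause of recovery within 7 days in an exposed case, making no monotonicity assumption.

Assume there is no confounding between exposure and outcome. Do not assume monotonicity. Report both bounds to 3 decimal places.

Let p₁ = 0.23, p₀ = 0.082.
Under exogeneity alone the bounds on PN are max{0,(p₁−p₀)/p₁} ≤ PN ≤ min{1,(1−p₀)/p₁}.
  lower = (p₁ − p₀)/p₁ = 0.148 / 0.23 ≈ 0.6435
  upper = min{1, (1 − p₀)/p₁} = 0.918 / 0.23 ≈ 3.9913 → capped at 1

0.643 ≤ PN ≤ 1.000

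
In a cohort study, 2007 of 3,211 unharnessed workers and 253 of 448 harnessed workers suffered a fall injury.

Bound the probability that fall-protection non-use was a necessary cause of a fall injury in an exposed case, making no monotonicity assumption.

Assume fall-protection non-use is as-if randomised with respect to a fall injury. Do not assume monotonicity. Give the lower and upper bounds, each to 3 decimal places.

p₁ = P(outcome | exposed) = 2007/3211 = 0.62504
p₀ = P(outcome | unexposed) = 253/448 = 0.56473
Under exogeneity alone the bounds on PN are max{0,(p₁−p₀)/p₁} ≤ PN ≤ min{1,(1−p₀)/p₁}.
  lower = (p₁ − p₀)/p₁ = 0.060307 / 0.62504 ≈ 0.0965
  upper = min{1, (1 − p₀)/p₁} = 0.43527 / 0.62504 ≈ 0.6964

0.096 ≤ PN ≤ 0.696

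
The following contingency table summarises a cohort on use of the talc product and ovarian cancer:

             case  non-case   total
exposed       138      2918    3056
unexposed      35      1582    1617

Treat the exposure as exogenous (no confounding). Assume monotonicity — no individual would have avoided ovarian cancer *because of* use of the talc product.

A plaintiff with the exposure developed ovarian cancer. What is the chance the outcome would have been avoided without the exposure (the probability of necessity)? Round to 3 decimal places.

PN ≈ 0.521

p₁ = P(outcome | exposed) = 138/3056 = 0.045157
p₀ = P(outcome | unexposed) = 35/1617 = 0.021645
Under exogeneity and monotonicity, PN = (p₁ − p₀) / p₁.
PN = (0.045157 − 0.021645) / 0.045157 = 0.023512 / 0.045157 ≈ 0.5207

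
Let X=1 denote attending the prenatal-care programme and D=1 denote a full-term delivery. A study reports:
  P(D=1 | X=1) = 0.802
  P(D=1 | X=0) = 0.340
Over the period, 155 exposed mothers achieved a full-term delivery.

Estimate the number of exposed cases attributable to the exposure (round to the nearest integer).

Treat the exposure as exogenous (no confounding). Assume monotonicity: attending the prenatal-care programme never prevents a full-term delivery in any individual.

Let p₁ = 0.802, p₀ = 0.34.
PN = (p₁ − p₀)/p₁ = (0.802 − 0.34) / 0.802 ≈ 0.57606.
Attributable cases ≈ PN × (exposed cases) = 0.57606 × 155 ≈ 89.29.

about 89 cases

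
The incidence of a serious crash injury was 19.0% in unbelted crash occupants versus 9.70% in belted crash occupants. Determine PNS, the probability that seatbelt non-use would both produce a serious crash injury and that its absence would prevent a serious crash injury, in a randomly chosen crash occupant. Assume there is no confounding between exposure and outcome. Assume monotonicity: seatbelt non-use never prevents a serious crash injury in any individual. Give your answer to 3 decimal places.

PNS ≈ 0.093

p₁ = 0.19, p₀ = 0.097.
Under exogeneity and monotonicity, PNS = p₁ − p₀.
PNS = 0.19 − 0.097 = 0.093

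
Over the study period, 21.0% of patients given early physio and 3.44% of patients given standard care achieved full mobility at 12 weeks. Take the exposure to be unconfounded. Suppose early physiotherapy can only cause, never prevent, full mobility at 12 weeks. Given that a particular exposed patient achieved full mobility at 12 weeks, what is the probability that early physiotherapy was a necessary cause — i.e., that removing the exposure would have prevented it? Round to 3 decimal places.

p₁ = 0.21, p₀ = 0.0344.
Under exogeneity and monotonicity, PN = (p₁ − p₀) / p₁.
PN = (0.21 − 0.0344) / 0.21 = 0.1756 / 0.21 ≈ 0.8362

PN ≈ 0.836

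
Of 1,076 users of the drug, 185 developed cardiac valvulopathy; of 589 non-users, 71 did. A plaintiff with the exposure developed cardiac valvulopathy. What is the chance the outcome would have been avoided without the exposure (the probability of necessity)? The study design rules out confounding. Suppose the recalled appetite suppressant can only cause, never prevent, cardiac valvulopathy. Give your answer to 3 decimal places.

p₁ = P(outcome | exposed) = 185/1076 = 0.17193
p₀ = P(outcome | unexposed) = 71/589 = 0.12054
Under exogeneity and monotonicity, PN = (p₁ − p₀) / p₁.
PN = (0.17193 − 0.12054) / 0.17193 = 0.05139 / 0.17193 ≈ 0.2989

PN ≈ 0.299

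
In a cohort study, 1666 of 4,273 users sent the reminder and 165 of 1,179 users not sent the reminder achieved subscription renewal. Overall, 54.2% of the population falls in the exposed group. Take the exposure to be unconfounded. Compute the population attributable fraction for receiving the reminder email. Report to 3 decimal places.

p₁ = P(outcome | exposed) = 1666/4273 = 0.38989
p₀ = P(outcome | unexposed) = 165/1179 = 0.13995
Overall risk P(Y=1) = π·p₁ + (1−π)·p₀ = 0.542×0.38989 + 0.458×0.13995 = 0.27542.
Under exogeneity, PAF = [P(Y=1) − p₀] / P(Y=1).
PAF = (0.27542 − 0.13995) / 0.27542 ≈ 0.4919

PAF ≈ 0.492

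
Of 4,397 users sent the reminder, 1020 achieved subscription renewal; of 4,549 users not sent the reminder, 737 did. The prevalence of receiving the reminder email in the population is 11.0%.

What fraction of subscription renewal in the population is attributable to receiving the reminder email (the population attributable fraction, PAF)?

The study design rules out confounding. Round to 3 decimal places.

PAF ≈ 0.045

p₁ = P(outcome | exposed) = 1020/4397 = 0.23198
p₀ = P(outcome | unexposed) = 737/4549 = 0.16201
Overall risk P(Y=1) = π·p₁ + (1−π)·p₀ = 0.11×0.23198 + 0.89×0.16201 = 0.16971.
Under exogeneity, PAF = [P(Y=1) − p₀] / P(Y=1).
PAF = (0.16971 − 0.16201) / 0.16971 ≈ 0.0453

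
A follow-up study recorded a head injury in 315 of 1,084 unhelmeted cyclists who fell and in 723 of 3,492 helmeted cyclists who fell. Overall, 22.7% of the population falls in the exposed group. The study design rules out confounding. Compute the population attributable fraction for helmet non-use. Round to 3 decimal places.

PAF ≈ 0.084

p₁ = P(outcome | exposed) = 315/1084 = 0.29059
p₀ = P(outcome | unexposed) = 723/3492 = 0.20704
Overall risk P(Y=1) = π·p₁ + (1−π)·p₀ = 0.227×0.29059 + 0.773×0.20704 = 0.22601.
Under exogeneity, PAF = [P(Y=1) − p₀] / P(Y=1).
PAF = (0.22601 − 0.20704) / 0.22601 ≈ 0.0839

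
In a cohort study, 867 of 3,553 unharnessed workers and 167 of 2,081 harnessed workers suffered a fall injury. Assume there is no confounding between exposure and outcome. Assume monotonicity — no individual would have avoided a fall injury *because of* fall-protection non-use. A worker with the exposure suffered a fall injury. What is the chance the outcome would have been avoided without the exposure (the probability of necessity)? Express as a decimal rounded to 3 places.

PN ≈ 0.671

p₁ = P(outcome | exposed) = 867/3553 = 0.24402
p₀ = P(outcome | unexposed) = 167/2081 = 0.08025
Under exogeneity and monotonicity, PN = (p₁ − p₀) / p₁.
PN = (0.24402 − 0.08025) / 0.24402 = 0.16377 / 0.24402 ≈ 0.6711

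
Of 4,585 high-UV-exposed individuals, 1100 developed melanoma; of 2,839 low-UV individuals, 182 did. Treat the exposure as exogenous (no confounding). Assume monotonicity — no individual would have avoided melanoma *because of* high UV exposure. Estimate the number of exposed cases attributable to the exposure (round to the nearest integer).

about 806 cases

p₁ = P(outcome | exposed) = 1100/4585 = 0.23991
p₀ = P(outcome | unexposed) = 182/2839 = 0.064107
PN = (p₁ − p₀)/p₁ = (0.23991 − 0.064107) / 0.23991 ≈ 0.73279.
Attributable cases ≈ PN × (exposed cases) = 0.73279 × 1100 ≈ 806.07.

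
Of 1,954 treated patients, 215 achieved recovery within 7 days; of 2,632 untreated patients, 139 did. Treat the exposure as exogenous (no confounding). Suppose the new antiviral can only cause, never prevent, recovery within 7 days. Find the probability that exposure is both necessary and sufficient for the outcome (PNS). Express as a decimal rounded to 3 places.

p₁ = P(outcome | exposed) = 215/1954 = 0.11003
p₀ = P(outcome | unexposed) = 139/2632 = 0.052812
Under exogeneity and monotonicity, PNS = p₁ − p₀.
PNS = 0.11003 − 0.052812 = 0.057219

PNS ≈ 0.057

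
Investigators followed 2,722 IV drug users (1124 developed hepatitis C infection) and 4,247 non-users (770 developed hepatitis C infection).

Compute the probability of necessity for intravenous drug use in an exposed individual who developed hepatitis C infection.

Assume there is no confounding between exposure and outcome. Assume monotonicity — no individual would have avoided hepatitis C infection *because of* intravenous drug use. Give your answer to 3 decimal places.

PN ≈ 0.561

p₁ = P(outcome | exposed) = 1124/2722 = 0.41293
p₀ = P(outcome | unexposed) = 770/4247 = 0.1813
Under exogeneity and monotonicity, PN = (p₁ − p₀) / p₁.
PN = (0.41293 − 0.1813) / 0.41293 = 0.23163 / 0.41293 ≈ 0.5609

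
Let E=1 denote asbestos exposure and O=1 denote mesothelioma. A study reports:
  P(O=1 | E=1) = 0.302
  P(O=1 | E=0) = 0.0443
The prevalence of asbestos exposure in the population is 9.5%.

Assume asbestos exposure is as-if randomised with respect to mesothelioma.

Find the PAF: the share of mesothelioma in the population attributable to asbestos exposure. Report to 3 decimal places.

PAF ≈ 0.356

Let p₁ = 0.302, p₀ = 0.0443.
Overall risk P(Y=1) = π·p₁ + (1−π)·p₀ = 0.095×0.302 + 0.905×0.0443 = 0.068781.
Under exogeneity, PAF = [P(Y=1) − p₀] / P(Y=1).
PAF = (0.068781 − 0.0443) / 0.068781 ≈ 0.3559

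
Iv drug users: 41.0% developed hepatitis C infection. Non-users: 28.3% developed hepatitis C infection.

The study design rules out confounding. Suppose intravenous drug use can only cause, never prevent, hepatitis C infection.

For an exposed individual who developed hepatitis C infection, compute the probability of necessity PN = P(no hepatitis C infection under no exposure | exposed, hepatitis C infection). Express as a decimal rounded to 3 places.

p₁ = 0.41, p₀ = 0.283.
Under exogeneity and monotonicity, PN = (p₁ − p₀) / p₁.
PN = (0.41 − 0.283) / 0.41 = 0.127 / 0.41 ≈ 0.3098

PN ≈ 0.310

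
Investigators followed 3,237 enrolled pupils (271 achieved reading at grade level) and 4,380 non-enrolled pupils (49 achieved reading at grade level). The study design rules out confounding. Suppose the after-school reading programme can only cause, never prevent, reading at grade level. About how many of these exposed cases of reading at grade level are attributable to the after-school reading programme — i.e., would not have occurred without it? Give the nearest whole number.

about 235 cases

p₁ = P(outcome | exposed) = 271/3237 = 0.083719
p₀ = P(outcome | unexposed) = 49/4380 = 0.011187
PN = (p₁ − p₀)/p₁ = (0.083719 − 0.011187) / 0.083719 ≈ 0.86637.
Attributable cases ≈ PN × (exposed cases) = 0.86637 × 271 ≈ 234.79.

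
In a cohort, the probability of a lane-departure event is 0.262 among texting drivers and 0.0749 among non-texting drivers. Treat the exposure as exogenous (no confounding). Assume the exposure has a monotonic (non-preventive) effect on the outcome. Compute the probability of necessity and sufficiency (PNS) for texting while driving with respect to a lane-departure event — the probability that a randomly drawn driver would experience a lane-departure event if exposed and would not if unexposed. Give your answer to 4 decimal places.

Let p₁ = 0.262, p₀ = 0.0749.
Under exogeneity and monotonicity, PNS = p₁ − p₀.
PNS = 0.262 − 0.0749 = 0.1871

PNS ≈ 0.1871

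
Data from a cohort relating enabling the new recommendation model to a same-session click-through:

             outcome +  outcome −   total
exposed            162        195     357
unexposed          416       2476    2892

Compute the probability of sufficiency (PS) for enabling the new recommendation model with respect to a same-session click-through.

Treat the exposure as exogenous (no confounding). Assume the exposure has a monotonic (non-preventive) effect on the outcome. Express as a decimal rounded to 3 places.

p₁ = P(outcome | exposed) = 162/357 = 0.45378
p₀ = P(outcome | unexposed) = 416/2892 = 0.14385
Under exogeneity and monotonicity, PS = (p₁ − p₀)/(1 − p₀).
PS = (0.45378 − 0.14385) / 0.85615 ≈ 0.3620

PS ≈ 0.362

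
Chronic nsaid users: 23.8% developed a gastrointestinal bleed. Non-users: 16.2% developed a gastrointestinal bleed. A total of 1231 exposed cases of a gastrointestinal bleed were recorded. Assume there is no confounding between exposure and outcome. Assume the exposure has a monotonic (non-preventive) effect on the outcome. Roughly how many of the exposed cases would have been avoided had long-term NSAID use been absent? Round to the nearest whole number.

p₁ = 0.238, p₀ = 0.162.
PN = (p₁ − p₀)/p₁ = (0.238 − 0.162) / 0.238 ≈ 0.31933.
Attributable cases ≈ PN × (exposed cases) = 0.31933 × 1231 ≈ 393.09.

about 393 cases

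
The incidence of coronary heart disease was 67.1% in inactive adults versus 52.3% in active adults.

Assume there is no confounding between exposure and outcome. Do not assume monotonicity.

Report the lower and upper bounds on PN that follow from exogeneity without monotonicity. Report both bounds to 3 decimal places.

0.221 ≤ PN ≤ 0.711

p₁ = 0.671, p₀ = 0.523.
Under exogeneity alone the bounds on PN are max{0,(p₁−p₀)/p₁} ≤ PN ≤ min{1,(1−p₀)/p₁}.
  lower = (p₁ − p₀)/p₁ = 0.148 / 0.671 ≈ 0.2206
  upper = min{1, (1 − p₀)/p₁} = 0.477 / 0.671 ≈ 0.7109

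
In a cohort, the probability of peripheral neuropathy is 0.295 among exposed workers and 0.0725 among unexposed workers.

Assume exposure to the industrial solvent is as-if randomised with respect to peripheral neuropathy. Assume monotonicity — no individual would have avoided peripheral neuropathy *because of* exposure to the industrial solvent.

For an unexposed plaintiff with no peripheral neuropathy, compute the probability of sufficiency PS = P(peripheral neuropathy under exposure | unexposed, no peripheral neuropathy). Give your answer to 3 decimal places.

Let p₁ = 0.295, p₀ = 0.0725.
Under exogeneity and monotonicity, PS = (p₁ − p₀) / (1 − p₀).
PS = (0.295 − 0.0725) / (1 − 0.0725) = 0.2225 / 0.9275 ≈ 0.2399

PS ≈ 0.240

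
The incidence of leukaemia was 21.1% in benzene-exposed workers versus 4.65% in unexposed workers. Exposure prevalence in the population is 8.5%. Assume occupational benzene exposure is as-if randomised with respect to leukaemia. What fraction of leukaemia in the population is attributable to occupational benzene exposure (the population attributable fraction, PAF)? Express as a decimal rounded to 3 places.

PAF ≈ 0.231

p₁ = 0.211, p₀ = 0.0465.
Overall risk P(Y=1) = π·p₁ + (1−π)·p₀ = 0.085×0.211 + 0.915×0.0465 = 0.060483.
Under exogeneity, PAF = [P(Y=1) − p₀] / P(Y=1).
PAF = (0.060483 − 0.0465) / 0.060483 ≈ 0.2312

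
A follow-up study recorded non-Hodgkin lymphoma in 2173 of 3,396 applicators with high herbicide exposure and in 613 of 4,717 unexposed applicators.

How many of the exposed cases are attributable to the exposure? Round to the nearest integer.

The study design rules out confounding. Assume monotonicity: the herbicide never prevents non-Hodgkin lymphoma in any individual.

p₁ = P(outcome | exposed) = 2173/3396 = 0.63987
p₀ = P(outcome | unexposed) = 613/4717 = 0.12996
PN = (p₁ − p₀)/p₁ = (0.63987 − 0.12996) / 0.63987 ≈ 0.79690.
Attributable cases ≈ PN × (exposed cases) = 0.79690 × 2173 ≈ 1731.67.

about 1732 cases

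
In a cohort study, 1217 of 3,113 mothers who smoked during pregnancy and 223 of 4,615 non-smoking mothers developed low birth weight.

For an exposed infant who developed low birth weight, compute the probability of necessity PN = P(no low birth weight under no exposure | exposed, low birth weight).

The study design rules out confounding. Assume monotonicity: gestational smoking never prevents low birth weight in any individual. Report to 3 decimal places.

p₁ = P(outcome | exposed) = 1217/3113 = 0.39094
p₀ = P(outcome | unexposed) = 223/4615 = 0.048321
Under exogeneity and monotonicity, PN = (p₁ − p₀) / p₁.
PN = (0.39094 − 0.048321) / 0.39094 = 0.34262 / 0.39094 ≈ 0.8764

PN ≈ 0.876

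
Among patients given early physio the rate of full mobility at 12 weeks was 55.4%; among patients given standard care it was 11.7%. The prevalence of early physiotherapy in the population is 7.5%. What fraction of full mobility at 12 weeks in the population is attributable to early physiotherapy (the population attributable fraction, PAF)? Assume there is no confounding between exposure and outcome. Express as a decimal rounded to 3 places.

p₁ = 0.554, p₀ = 0.117.
Overall risk P(Y=1) = π·p₁ + (1−π)·p₀ = 0.075×0.554 + 0.925×0.117 = 0.14977.
Under exogeneity, PAF = [P(Y=1) − p₀] / P(Y=1).
PAF = (0.14977 − 0.117) / 0.14977 ≈ 0.2188

PAF ≈ 0.219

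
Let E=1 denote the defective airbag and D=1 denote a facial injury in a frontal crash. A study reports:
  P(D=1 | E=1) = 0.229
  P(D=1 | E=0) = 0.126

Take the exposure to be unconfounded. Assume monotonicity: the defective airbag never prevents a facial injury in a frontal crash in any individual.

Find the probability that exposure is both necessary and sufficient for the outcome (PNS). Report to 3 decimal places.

Let p₁ = 0.229, p₀ = 0.126.
Under exogeneity and monotonicity, PNS = p₁ − p₀.
PNS = 0.229 − 0.126 = 0.103

PNS ≈ 0.103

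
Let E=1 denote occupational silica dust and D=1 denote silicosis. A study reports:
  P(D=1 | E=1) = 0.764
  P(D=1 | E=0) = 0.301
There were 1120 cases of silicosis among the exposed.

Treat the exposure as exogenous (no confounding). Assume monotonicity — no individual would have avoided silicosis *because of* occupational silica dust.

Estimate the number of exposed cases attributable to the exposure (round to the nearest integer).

Let p₁ = 0.764, p₀ = 0.301.
PN = (p₁ − p₀)/p₁ = (0.764 − 0.301) / 0.764 ≈ 0.60602.
Attributable cases ≈ PN × (exposed cases) = 0.60602 × 1120 ≈ 678.74.

about 679 cases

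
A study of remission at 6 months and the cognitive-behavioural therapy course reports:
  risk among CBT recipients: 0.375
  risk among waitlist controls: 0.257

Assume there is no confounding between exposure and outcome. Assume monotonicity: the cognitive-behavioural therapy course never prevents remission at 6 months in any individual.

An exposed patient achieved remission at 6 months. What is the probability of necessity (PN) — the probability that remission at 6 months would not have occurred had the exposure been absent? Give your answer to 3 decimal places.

PN ≈ 0.315

Let p₁ = 0.375, p₀ = 0.257.
Under exogeneity and monotonicity, PN = (p₁ − p₀) / p₁.
PN = (0.375 − 0.257) / 0.375 = 0.118 / 0.375 ≈ 0.3147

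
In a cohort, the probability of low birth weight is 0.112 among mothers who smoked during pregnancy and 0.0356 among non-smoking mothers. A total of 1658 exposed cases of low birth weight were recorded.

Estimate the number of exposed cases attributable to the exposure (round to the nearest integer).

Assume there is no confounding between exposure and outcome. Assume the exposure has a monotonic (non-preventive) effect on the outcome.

about 1131 cases

Let p₁ = 0.112, p₀ = 0.0356.
PN = (p₁ − p₀)/p₁ = (0.112 − 0.0356) / 0.112 ≈ 0.68214.
Attributable cases ≈ PN × (exposed cases) = 0.68214 × 1658 ≈ 1130.99.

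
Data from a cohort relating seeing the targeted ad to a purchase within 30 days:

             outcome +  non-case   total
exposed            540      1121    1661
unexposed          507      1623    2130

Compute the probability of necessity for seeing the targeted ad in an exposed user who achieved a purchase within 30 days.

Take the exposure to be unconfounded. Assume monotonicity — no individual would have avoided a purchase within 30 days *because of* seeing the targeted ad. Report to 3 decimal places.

p₁ = P(outcome | exposed) = 540/1661 = 0.32511
p₀ = P(outcome | unexposed) = 507/2130 = 0.23803
Under exogeneity and monotonicity, PN = (p₁ − p₀) / p₁.
PN = (0.32511 − 0.23803) / 0.32511 = 0.087077 / 0.32511 ≈ 0.2678

PN ≈ 0.268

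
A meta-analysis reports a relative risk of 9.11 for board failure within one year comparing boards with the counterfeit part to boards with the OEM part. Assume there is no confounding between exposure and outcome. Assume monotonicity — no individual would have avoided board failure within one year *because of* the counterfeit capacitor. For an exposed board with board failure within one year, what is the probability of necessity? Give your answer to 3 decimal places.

PN ≈ 0.890

Under exogeneity and monotonicity, PN = (RR − 1) / RR = 1 − 1/RR.
PN = (9.11 − 1) / 9.11 = 8.11 / 9.11 ≈ 0.8902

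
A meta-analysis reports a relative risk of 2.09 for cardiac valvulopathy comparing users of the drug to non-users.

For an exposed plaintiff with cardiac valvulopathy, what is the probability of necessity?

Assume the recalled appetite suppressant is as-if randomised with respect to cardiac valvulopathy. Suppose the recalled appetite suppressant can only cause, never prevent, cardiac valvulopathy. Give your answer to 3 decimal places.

PN ≈ 0.522

Under exogeneity and monotonicity, PN = (RR − 1) / RR = 1 − 1/RR.
PN = (2.09 − 1) / 2.09 = 1.09 / 2.09 ≈ 0.5215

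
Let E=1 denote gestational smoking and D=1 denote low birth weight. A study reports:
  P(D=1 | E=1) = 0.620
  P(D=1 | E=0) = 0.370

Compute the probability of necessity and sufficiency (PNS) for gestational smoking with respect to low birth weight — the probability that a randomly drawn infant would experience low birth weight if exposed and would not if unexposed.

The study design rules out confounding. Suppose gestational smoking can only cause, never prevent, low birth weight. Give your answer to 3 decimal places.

Let p₁ = 0.62, p₀ = 0.37.
Under exogeneity and monotonicity, PNS = p₁ − p₀.
PNS = 0.62 − 0.37 = 0.25

PNS ≈ 0.250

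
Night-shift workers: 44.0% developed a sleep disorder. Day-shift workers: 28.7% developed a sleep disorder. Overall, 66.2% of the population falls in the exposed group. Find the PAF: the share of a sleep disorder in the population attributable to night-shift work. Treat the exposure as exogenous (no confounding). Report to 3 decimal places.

PAF ≈ 0.261

p₁ = 0.44, p₀ = 0.287.
Overall risk P(Y=1) = π·p₁ + (1−π)·p₀ = 0.662×0.44 + 0.338×0.287 = 0.38829.
Under exogeneity, PAF = [P(Y=1) − p₀] / P(Y=1).
PAF = (0.38829 − 0.287) / 0.38829 ≈ 0.2609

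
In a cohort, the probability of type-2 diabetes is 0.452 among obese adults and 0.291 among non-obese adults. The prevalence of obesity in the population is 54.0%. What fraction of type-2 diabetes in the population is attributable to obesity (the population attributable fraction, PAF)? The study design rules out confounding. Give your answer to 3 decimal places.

PAF ≈ 0.230

Let p₁ = 0.452, p₀ = 0.291.
Overall risk P(Y=1) = π·p₁ + (1−π)·p₀ = 0.54×0.452 + 0.46×0.291 = 0.37794.
Under exogeneity, PAF = [P(Y=1) − p₀] / P(Y=1).
PAF = (0.37794 − 0.291) / 0.37794 ≈ 0.2300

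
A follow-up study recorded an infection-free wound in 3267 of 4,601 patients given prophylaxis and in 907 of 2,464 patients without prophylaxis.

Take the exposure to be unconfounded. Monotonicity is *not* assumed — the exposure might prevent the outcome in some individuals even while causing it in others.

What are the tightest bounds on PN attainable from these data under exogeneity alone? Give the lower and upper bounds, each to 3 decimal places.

0.482 ≤ PN ≤ 0.890

p₁ = P(outcome | exposed) = 3267/4601 = 0.71006
p₀ = P(outcome | unexposed) = 907/2464 = 0.3681
Under exogeneity alone the bounds on PN are max{0,(p₁−p₀)/p₁} ≤ PN ≤ min{1,(1−p₀)/p₁}.
  lower = (p₁ − p₀)/p₁ = 0.34196 / 0.71006 ≈ 0.4816
  upper = min{1, (1 − p₀)/p₁} = 0.6319 / 0.71006 ≈ 0.8899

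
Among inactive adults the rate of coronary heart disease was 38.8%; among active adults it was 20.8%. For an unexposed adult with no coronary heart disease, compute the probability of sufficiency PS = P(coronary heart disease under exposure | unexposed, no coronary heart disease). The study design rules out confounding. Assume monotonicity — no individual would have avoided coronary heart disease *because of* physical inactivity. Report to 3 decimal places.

PS ≈ 0.227

p₁ = 0.388, p₀ = 0.208.
Under exogeneity and monotonicity, PS = (p₁ − p₀) / (1 − p₀).
PS = (0.388 − 0.208) / (1 − 0.208) = 0.18 / 0.792 ≈ 0.2273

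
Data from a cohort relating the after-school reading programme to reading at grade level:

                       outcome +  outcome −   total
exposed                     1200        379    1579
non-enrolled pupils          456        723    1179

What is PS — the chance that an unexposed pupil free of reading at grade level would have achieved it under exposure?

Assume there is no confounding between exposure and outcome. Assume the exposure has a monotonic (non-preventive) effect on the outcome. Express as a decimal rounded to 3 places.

PS ≈ 0.609

p₁ = P(outcome | exposed) = 1200/1579 = 0.75997
p₀ = P(outcome | unexposed) = 456/1179 = 0.38677
Under exogeneity and monotonicity, PS = (p₁ − p₀)/(1 − p₀).
PS = (0.75997 − 0.38677) / 0.61323 ≈ 0.6086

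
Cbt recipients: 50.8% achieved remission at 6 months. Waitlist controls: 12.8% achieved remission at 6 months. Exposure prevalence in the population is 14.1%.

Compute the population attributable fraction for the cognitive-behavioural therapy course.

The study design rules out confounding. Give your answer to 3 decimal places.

p₁ = 0.508, p₀ = 0.128.
Overall risk P(Y=1) = π·p₁ + (1−π)·p₀ = 0.141×0.508 + 0.859×0.128 = 0.18158.
Under exogeneity, PAF = [P(Y=1) − p₀] / P(Y=1).
PAF = (0.18158 − 0.128) / 0.18158 ≈ 0.2951

PAF ≈ 0.295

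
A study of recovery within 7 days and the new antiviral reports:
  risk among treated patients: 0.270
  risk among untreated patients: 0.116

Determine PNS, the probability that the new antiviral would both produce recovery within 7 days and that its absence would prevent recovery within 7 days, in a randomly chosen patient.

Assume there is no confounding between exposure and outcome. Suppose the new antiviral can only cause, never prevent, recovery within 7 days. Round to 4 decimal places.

Let p₁ = 0.27, p₀ = 0.116.
Under exogeneity and monotonicity, PNS = p₁ − p₀.
PNS = 0.27 − 0.116 = 0.154

PNS ≈ 0.1540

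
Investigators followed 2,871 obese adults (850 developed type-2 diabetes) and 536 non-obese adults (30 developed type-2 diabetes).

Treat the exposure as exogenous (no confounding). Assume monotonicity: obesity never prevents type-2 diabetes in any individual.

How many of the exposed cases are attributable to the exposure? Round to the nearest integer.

p₁ = P(outcome | exposed) = 850/2871 = 0.29606
p₀ = P(outcome | unexposed) = 30/536 = 0.05597
PN = (p₁ − p₀)/p₁ = (0.29606 − 0.05597) / 0.29606 ≈ 0.81095.
Attributable cases ≈ PN × (exposed cases) = 0.81095 × 850 ≈ 689.31.

about 689 cases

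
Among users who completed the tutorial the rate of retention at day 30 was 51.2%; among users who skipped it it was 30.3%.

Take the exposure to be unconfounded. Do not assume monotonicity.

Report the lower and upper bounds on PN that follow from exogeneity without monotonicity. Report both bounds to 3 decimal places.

p₁ = 0.512, p₀ = 0.303.
Under exogeneity alone the bounds on PN are max{0,(p₁−p₀)/p₁} ≤ PN ≤ min{1,(1−p₀)/p₁}.
  lower = (p₁ − p₀)/p₁ = 0.209 / 0.512 ≈ 0.4082
  upper = min{1, (1 − p₀)/p₁} = 0.697 / 0.512 ≈ 1.3613 → capped at 1

0.408 ≤ PN ≤ 1.000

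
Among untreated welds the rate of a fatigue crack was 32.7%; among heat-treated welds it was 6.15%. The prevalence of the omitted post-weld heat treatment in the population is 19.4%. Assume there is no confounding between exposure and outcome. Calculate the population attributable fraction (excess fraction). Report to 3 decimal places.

PAF ≈ 0.456

p₁ = 0.327, p₀ = 0.0615.
Overall risk P(Y=1) = π·p₁ + (1−π)·p₀ = 0.194×0.327 + 0.806×0.0615 = 0.11301.
Under exogeneity, PAF = [P(Y=1) − p₀] / P(Y=1).
PAF = (0.11301 − 0.0615) / 0.11301 ≈ 0.4558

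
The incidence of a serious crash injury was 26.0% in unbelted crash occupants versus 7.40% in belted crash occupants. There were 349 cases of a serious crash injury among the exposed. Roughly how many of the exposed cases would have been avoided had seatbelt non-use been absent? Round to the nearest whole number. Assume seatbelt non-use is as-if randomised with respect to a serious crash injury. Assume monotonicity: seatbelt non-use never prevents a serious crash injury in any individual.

about 250 cases

p₁ = 0.26, p₀ = 0.074.
PN = (p₁ − p₀)/p₁ = (0.26 − 0.074) / 0.26 ≈ 0.71538.
Attributable cases ≈ PN × (exposed cases) = 0.71538 × 349 ≈ 249.67.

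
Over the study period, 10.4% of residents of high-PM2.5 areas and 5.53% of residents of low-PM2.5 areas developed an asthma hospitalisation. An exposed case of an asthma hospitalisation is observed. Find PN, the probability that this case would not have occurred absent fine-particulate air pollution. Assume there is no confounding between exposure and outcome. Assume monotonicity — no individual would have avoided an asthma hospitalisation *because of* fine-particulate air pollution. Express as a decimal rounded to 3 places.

PN ≈ 0.468

p₁ = 0.104, p₀ = 0.0553.
Under exogeneity and monotonicity, PN = (p₁ − p₀) / p₁.
PN = (0.104 − 0.0553) / 0.104 = 0.0487 / 0.104 ≈ 0.4683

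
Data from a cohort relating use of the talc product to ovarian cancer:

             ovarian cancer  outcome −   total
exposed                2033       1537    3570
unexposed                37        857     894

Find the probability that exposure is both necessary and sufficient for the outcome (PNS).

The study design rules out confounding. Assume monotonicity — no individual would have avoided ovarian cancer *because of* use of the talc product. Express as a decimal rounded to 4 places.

PNS ≈ 0.5281

p₁ = P(outcome | exposed) = 2033/3570 = 0.56947
p₀ = P(outcome | unexposed) = 37/894 = 0.041387
Under exogeneity and monotonicity, PNS = p₁ − p₀.
PNS = 0.56947 − 0.041387 = 0.52808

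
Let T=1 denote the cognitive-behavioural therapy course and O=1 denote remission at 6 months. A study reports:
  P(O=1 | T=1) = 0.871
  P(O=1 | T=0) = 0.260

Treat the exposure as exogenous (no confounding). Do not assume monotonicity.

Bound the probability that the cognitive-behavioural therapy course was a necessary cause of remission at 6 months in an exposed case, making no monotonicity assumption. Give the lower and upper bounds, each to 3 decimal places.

Let p₁ = 0.871, p₀ = 0.26.
Under exogeneity alone the bounds on PN are max{0,(p₁−p₀)/p₁} ≤ PN ≤ min{1,(1−p₀)/p₁}.
  lower = (p₁ − p₀)/p₁ = 0.611 / 0.871 ≈ 0.7015
  upper = min{1, (1 − p₀)/p₁} = 0.74 / 0.871 ≈ 0.8496

0.701 ≤ PN ≤ 0.850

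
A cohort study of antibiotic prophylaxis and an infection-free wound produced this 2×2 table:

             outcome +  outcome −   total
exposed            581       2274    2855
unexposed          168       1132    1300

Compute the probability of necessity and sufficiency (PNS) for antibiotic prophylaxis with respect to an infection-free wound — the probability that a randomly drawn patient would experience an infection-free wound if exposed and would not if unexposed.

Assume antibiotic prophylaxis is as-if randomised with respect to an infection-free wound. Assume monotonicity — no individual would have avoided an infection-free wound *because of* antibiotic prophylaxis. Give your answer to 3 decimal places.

p₁ = P(outcome | exposed) = 581/2855 = 0.2035
p₀ = P(outcome | unexposed) = 168/1300 = 0.12923
Under exogeneity and monotonicity, PNS = p₁ − p₀.
PNS = 0.2035 − 0.12923 = 0.074272

PNS ≈ 0.074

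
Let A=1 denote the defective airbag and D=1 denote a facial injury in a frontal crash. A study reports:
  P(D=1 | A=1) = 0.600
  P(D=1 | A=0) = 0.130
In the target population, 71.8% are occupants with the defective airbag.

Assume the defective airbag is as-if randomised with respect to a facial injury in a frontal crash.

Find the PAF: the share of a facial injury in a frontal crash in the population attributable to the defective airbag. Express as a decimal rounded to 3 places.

Let p₁ = 0.6, p₀ = 0.13.
Overall risk P(Y=1) = π·p₁ + (1−π)·p₀ = 0.718×0.6 + 0.282×0.13 = 0.46746.
Under exogeneity, PAF = [P(Y=1) − p₀] / P(Y=1).
PAF = (0.46746 − 0.13) / 0.46746 ≈ 0.7219

PAF ≈ 0.722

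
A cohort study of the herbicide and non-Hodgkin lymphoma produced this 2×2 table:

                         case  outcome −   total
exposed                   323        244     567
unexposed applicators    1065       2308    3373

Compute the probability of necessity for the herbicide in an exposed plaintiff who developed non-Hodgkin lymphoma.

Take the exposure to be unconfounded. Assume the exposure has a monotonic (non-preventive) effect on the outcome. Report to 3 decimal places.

PN ≈ 0.446

p₁ = P(outcome | exposed) = 323/567 = 0.56966
p₀ = P(outcome | unexposed) = 1065/3373 = 0.31574
Under exogeneity and monotonicity, PN = (p₁ − p₀) / p₁.
PN = (0.56966 − 0.31574) / 0.56966 = 0.25392 / 0.56966 ≈ 0.4457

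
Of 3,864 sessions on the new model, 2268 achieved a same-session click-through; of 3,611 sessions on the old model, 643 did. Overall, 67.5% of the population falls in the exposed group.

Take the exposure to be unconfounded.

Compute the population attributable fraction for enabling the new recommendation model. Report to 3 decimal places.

PAF ≈ 0.608

p₁ = P(outcome | exposed) = 2268/3864 = 0.58696
p₀ = P(outcome | unexposed) = 643/3611 = 0.17807
Overall risk P(Y=1) = π·p₁ + (1−π)·p₀ = 0.675×0.58696 + 0.325×0.17807 = 0.45407.
Under exogeneity, PAF = [P(Y=1) − p₀] / P(Y=1).
PAF = (0.45407 − 0.17807) / 0.45407 ≈ 0.6078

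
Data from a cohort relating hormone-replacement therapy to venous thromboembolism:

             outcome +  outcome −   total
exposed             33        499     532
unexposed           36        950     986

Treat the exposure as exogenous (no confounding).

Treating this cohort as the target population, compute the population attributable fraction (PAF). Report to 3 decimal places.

PAF ≈ 0.197

p₁ = P(outcome | exposed) = 33/532 = 0.06203
p₀ = P(outcome | unexposed) = 36/986 = 0.036511
Exposure prevalence π = 532/1518 = 0.35046; overall risk P(Y=1) = 0.045455.
Under exogeneity, PAF = [P(Y=1) − p₀]/P(Y=1).
PAF = (0.045455 − 0.036511) / 0.045455 ≈ 0.1968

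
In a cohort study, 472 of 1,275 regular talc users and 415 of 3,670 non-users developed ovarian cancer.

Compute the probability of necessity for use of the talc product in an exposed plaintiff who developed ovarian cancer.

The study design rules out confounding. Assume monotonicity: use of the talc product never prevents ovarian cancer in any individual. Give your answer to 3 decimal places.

p₁ = P(outcome | exposed) = 472/1275 = 0.3702
p₀ = P(outcome | unexposed) = 415/3670 = 0.11308
Under exogeneity and monotonicity, PN = (p₁ − p₀) / p₁.
PN = (0.3702 − 0.11308) / 0.3702 = 0.25712 / 0.3702 ≈ 0.6945

PN ≈ 0.695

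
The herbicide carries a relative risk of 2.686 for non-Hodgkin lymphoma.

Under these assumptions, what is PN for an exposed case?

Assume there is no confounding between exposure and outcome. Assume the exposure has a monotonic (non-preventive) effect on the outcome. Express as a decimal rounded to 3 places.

Under exogeneity and monotonicity, PN = (RR − 1) / RR = 1 − 1/RR.
PN = (2.686 − 1) / 2.686 = 1.686 / 2.686 ≈ 0.6277

PN ≈ 0.628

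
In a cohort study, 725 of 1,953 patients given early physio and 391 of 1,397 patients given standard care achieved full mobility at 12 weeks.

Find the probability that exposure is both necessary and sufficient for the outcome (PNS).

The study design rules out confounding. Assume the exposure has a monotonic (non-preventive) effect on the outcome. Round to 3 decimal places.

p₁ = P(outcome | exposed) = 725/1953 = 0.37122
p₀ = P(outcome | unexposed) = 391/1397 = 0.27989
Under exogeneity and monotonicity, PNS = p₁ − p₀.
PNS = 0.37122 − 0.27989 = 0.091338

PNS ≈ 0.091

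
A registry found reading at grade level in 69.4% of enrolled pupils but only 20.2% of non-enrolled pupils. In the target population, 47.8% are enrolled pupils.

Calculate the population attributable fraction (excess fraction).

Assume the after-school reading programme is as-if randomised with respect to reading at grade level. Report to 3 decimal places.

p₁ = 0.694, p₀ = 0.202.
Overall risk P(Y=1) = π·p₁ + (1−π)·p₀ = 0.478×0.694 + 0.522×0.202 = 0.43718.
Under exogeneity, PAF = [P(Y=1) − p₀] / P(Y=1).
PAF = (0.43718 − 0.202) / 0.43718 ≈ 0.5379

PAF ≈ 0.538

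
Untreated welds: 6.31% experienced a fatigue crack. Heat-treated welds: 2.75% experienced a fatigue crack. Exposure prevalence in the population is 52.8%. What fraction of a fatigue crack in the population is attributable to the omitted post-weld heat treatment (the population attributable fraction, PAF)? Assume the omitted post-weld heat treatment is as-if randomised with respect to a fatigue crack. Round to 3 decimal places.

PAF ≈ 0.406

p₁ = 0.0631, p₀ = 0.0275.
Overall risk P(Y=1) = π·p₁ + (1−π)·p₀ = 0.528×0.0631 + 0.472×0.0275 = 0.046297.
Under exogeneity, PAF = [P(Y=1) − p₀] / P(Y=1).
PAF = (0.046297 − 0.0275) / 0.046297 ≈ 0.4060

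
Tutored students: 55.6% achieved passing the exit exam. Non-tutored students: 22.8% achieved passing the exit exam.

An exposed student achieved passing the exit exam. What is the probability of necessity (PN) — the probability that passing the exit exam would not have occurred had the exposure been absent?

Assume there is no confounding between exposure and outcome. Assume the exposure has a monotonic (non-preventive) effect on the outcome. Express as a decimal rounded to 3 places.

p₁ = 0.556, p₀ = 0.228.
Under exogeneity and monotonicity, PN = (p₁ − p₀) / p₁.
PN = (0.556 − 0.228) / 0.556 = 0.328 / 0.556 ≈ 0.5899

PN ≈ 0.590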